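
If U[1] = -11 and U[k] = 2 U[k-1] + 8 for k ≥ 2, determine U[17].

-196616

The fixed point is 8/(1 - 2) = -8, so U[k] + 8 = 2(U[k-1] + 8).
Hence U[k] = -3·2^{k-1} - 8.
U[17] = -3·2^{16} - 8 = -3·65536 - 8 = -196616.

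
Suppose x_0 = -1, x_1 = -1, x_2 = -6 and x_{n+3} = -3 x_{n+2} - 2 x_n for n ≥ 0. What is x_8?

-6102

x_3 = -3*(-6) - 2*(-1) = 20
x_4 = -3*20 - 2*(-1) = -58
x_5 = -3*(-58) - 2*(-6) = 186
x_6 = -3*186 - 2*20 = -598
x_7 = -3*(-598) - 2*(-58) = 1910
x_8 = -3*1910 - 2*186 = -6102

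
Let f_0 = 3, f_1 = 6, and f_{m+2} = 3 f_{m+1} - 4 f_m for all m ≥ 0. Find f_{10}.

2742

f_2 = 3*6 - 4*3 = 6
f_3 = 3*6 - 4*6 = -6
f_4 = 3*(-6) - 4*6 = -42
f_5 = 3*(-42) - 4*(-6) = -102
f_6 = 3*(-102) - 4*(-42) = -138
f_7 = 3*(-138) - 4*(-102) = -6
f_8 = 3*(-6) - 4*(-138) = 534
f_9 = 3*534 - 4*(-6) = 1626
f_{10} = 3*1626 - 4*534 = 2742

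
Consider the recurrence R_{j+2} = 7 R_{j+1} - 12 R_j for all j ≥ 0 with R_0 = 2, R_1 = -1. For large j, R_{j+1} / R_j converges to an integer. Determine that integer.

4

The characteristic equation is r^2 - 7r + 12 = 0, which factors as (r - 4)(r - 3) = 0.
So the roots are 4 and 3. Since |4| > |3| and the coefficient of 4^j is non-zero, the ratio tends to 4.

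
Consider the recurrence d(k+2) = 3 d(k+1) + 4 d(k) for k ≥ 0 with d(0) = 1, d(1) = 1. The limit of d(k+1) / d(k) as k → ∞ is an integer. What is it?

The characteristic equation is r^2 - 3r - 4 = 0, which factors as (r - 4)(r + 1) = 0.
So the roots are 4 and -1. Since |4| > |-1| and the coefficient of 4^k is non-zero, the ratio tends to 4.

4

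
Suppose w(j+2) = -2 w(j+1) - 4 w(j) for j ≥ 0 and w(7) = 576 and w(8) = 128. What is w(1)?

Rearranging, w(j-2) = (w(j) + 2 w(j-1)) / -4.
w(6) = (128 + 2(576)) / -4 = 1280/-4 = -320
w(5) = (576 + 2(-320)) / -4 = -64/-4 = 16
w(4) = (-320 + 2(16)) / -4 = -288/-4 = 72
w(3) = (16 + 2(72)) / -4 = 160/-4 = -40
w(2) = (72 + 2(-40)) / -4 = -8/-4 = 2
w(1) = (-40 + 2(2)) / -4 = -36/-4 = 9

9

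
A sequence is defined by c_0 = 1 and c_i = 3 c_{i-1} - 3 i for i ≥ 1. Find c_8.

-8187

c_1 = 3*1 - 3 = 0
c_2 = 3*0 - 6 = -6
c_3 = 3*(-6) - 9 = -27
c_4 = 3*(-27) - 12 = -93
c_5 = 3*(-93) - 15 = -294
c_6 = 3*(-294) - 18 = -900
c_7 = 3*(-900) - 21 = -2721
c_8 = 3*(-2721) - 24 = -8187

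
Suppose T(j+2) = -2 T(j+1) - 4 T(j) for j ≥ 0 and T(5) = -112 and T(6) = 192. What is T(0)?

3

Rearranging, T(j-2) = (T(j) + 2 T(j-1)) / -4.
T(4) = (192 + 2·(-112)) / -4 = -32/-4 = 8
T(3) = (-112 + 2·8) / -4 = -96/-4 = 24
T(2) = (8 + 2·24) / -4 = 56/-4 = -14
T(1) = (24 + 2·(-14)) / -4 = -4/-4 = 1
T(0) = (-14 + 2·1) / -4 = -12/-4 = 3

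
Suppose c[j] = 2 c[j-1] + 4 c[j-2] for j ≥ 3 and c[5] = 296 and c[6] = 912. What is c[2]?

Rearranging, c[j-2] = (c[j] - 2 c[j-1]) / 4.
c[4] = (912 - 2(296)) / 4 = 320/4 = 80
c[3] = (296 - 2(80)) / 4 = 136/4 = 34
c[2] = (80 - 2(34)) / 4 = 12/4 = 3

3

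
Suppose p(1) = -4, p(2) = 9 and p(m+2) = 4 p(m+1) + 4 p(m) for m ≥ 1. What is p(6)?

2640

p(3) = 4·9 + 4·(-4) = 20
p(4) = 4·20 + 4·9 = 116
p(5) = 4·116 + 4·20 = 544
p(6) = 4·544 + 4·116 = 2640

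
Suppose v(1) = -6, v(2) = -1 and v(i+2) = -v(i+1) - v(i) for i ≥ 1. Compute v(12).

7

v(3) = -(-1) - (-6) = 7
v(4) = -7 - (-1) = -6
v(5) = -(-6) - 7 = -1
v(6) = -(-1) - (-6) = 7
v(7) = -7 - (-1) = -6
v(8) = -(-6) - 7 = -1
v(9) = -(-1) - (-6) = 7
v(10) = -7 - (-1) = -6
v(11) = -(-6) - 7 = -1
v(12) = -(-1) - (-6) = 7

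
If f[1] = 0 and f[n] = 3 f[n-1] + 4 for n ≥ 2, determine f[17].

The fixed point is 4/(1 - 3) = -2, so f[n] + 2 = 3(f[n-1] + 2).
Hence f[n] = 2·3^{n-1} - 2.
f[17] = 2·3^{16} - 2 = 2·43046721 - 2 = 86093440.

86093440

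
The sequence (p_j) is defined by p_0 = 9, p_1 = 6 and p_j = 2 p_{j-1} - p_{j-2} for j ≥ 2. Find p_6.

p_2 = 2(6) - 9 = 3
p_3 = 2(3) - 6 = 0
p_4 = 2(0) - 3 = -3
p_5 = 2(-3) - 0 = -6
p_6 = 2(-6) - (-3) = -9

-9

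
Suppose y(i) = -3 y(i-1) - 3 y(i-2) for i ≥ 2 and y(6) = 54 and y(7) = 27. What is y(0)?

-2

Rearranging, y(i-2) = (y(i) + 3 y(i-1)) / -3.
y(5) = (27 + 3·54) / -3 = 189/-3 = -63
y(4) = (54 + 3·(-63)) / -3 = -135/-3 = 45
y(3) = (-63 + 3·45) / -3 = 72/-3 = -24
y(2) = (45 + 3·(-24)) / -3 = -27/-3 = 9
y(1) = (-24 + 3·9) / -3 = 3/-3 = -1
y(0) = (9 + 3·(-1)) / -3 = 6/-3 = -2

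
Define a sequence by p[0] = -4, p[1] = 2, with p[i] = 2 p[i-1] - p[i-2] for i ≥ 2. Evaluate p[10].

56

p[2] = 2(2) - (-4) = 8
p[3] = 2(8) - 2 = 14
p[4] = 2(14) - 8 = 20
p[5] = 2(20) - 14 = 26
p[6] = 2(26) - 20 = 32
p[7] = 2(32) - 26 = 38
p[8] = 2(38) - 32 = 44
p[9] = 2(44) - 38 = 50
p[10] = 2(50) - 44 = 56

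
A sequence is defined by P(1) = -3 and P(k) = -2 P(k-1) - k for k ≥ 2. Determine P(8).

P(2) = -2·(-3) - 2 = 4
P(3) = -2·4 - 3 = -11
P(4) = -2·(-11) - 4 = 18
P(5) = -2·18 - 5 = -41
P(6) = -2·(-41) - 6 = 76
P(7) = -2·76 - 7 = -159
P(8) = -2·(-159) - 8 = 310

310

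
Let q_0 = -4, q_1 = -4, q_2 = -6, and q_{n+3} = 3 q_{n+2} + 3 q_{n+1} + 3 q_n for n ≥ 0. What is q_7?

-9594

q_3 = 3*(-6) + 3*(-4) + 3*(-4) = -42
q_4 = 3*(-42) + 3*(-6) + 3*(-4) = -156
q_5 = 3*(-156) + 3*(-42) + 3*(-6) = -612
q_6 = 3*(-612) + 3*(-156) + 3*(-42) = -2430
q_7 = 3*(-2430) + 3*(-612) + 3*(-156) = -9594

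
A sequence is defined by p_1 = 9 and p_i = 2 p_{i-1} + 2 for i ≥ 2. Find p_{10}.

p_2 = 2(9) + 2 = 20
p_3 = 2(20) + 2 = 42
p_4 = 2(42) + 2 = 86
p_5 = 2(86) + 2 = 174
p_6 = 2(174) + 2 = 350
p_7 = 2(350) + 2 = 702
p_8 = 2(702) + 2 = 1406
p_9 = 2(1406) + 2 = 2814
p_{10} = 2(2814) + 2 = 5630

5630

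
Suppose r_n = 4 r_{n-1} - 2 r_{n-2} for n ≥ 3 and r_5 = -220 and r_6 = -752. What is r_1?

Rearranging, r_{n-2} = (r_n - 4 r_{n-1}) / -2.
r_4 = (-752 - 4*(-220)) / -2 = 128/-2 = -64
r_3 = (-220 - 4*(-64)) / -2 = 36/-2 = -18
r_2 = (-64 - 4*(-18)) / -2 = 8/-2 = -4
r_1 = (-18 - 4*(-4)) / -2 = -2/-2 = 1

1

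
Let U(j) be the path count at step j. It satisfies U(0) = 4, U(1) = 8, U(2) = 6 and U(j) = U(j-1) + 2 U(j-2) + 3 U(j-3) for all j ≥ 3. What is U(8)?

2184

U(3) = 6 + 2*8 + 3*4 = 34
U(4) = 34 + 2*6 + 3*8 = 70
U(5) = 70 + 2*34 + 3*6 = 156
U(6) = 156 + 2*70 + 3*34 = 398
U(7) = 398 + 2*156 + 3*70 = 920
U(8) = 920 + 2*398 + 3*156 = 2184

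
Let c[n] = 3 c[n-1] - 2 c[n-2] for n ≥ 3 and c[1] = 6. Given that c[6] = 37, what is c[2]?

Let c[2] = v.
c[3] = -12 + 3v
c[4] = -36 + 7v
c[5] = -84 + 15v
c[6] = -180 + 31v
So -180 + 31v = 37, giving v = 7.

7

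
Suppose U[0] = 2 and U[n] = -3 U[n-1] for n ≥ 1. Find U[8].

U[1] = -3(2) = -6
U[2] = -3(-6) = 18
U[3] = -3(18) = -54
U[4] = -3(-54) = 162
U[5] = -3(162) = -486
U[6] = -3(-486) = 1458
U[7] = -3(1458) = -4374
U[8] = -3(-4374) = 13122

13122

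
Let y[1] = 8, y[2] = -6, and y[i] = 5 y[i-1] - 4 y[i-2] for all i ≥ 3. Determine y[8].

y[3] = 5*(-6) - 4*8 = -62
y[4] = 5*(-62) - 4*(-6) = -286
y[5] = 5*(-286) - 4*(-62) = -1182
y[6] = 5*(-1182) - 4*(-286) = -4766
y[7] = 5*(-4766) - 4*(-1182) = -19102
y[8] = 5*(-19102) - 4*(-4766) = -76446

-76446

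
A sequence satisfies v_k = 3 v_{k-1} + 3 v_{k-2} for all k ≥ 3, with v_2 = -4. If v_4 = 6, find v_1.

Let v_1 = z.
v_3 = -12 + 3z
v_4 = -48 + 9z
So -48 + 9z = 6, giving z = 6.

6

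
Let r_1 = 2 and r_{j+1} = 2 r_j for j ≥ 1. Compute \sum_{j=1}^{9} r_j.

r_2 = 2(2) = 4
r_3 = 2(4) = 8
r_4 = 2(8) = 16
r_5 = 2(16) = 32
r_6 = 2(32) = 64
r_7 = 2(64) = 128
r_8 = 2(128) = 256
r_9 = 2(256) = 512
Sum = 2 + 4 + 8 + 16 + 32 + 64 + 128 + 256 + 512 = 1022

1022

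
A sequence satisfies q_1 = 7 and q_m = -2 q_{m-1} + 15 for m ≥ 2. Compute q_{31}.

The fixed point is 15/(1 + 2) = 5, so q_m - 5 = -2(q_{m-1} - 5).
Hence q_m = 2·(-2)^{m-1} + 5.
q_{31} = 2·(-2)^{30} + 5 = 2·1073741824 + 5 = 2147483653.

2147483653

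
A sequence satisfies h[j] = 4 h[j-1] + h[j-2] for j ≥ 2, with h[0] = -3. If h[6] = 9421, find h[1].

8

Let h[1] = w.
h[2] = -3 + 4w
h[3] = -12 + 17w
h[4] = -51 + 72w
h[5] = -216 + 305w
h[6] = -915 + 1292w
So -915 + 1292w = 9421, giving w = 8.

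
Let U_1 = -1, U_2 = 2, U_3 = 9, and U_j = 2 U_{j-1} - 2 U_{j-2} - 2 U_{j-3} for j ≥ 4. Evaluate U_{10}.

424

U_4 = 2(9) - 2(2) - 2(-1) = 16
U_5 = 2(16) - 2(9) - 2(2) = 10
U_6 = 2(10) - 2(16) - 2(9) = -30
U_7 = 2(-30) - 2(10) - 2(16) = -112
U_8 = 2(-112) - 2(-30) - 2(10) = -184
U_9 = 2(-184) - 2(-112) - 2(-30) = -84
U_{10} = 2(-84) - 2(-184) - 2(-112) = 424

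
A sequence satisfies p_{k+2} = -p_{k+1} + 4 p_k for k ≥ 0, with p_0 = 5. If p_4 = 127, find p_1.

Let p_1 = x.
p_2 = 20 - x
p_3 = -20 + 5x
p_4 = 100 - 9x
So 100 - 9x = 127, giving x = -3.

-3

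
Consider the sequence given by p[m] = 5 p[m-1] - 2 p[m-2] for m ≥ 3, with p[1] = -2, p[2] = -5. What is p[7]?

p[3] = 5*(-5) - 2*(-2) = -21
p[4] = 5*(-21) - 2*(-5) = -95
p[5] = 5*(-95) - 2*(-21) = -433
p[6] = 5*(-433) - 2*(-95) = -1975
p[7] = 5*(-1975) - 2*(-433) = -9009

-9009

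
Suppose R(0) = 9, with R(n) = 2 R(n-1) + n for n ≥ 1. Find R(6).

R(1) = 2·9 + 1 = 19
R(2) = 2·19 + 2 = 40
R(3) = 2·40 + 3 = 83
R(4) = 2·83 + 4 = 170
R(5) = 2·170 + 5 = 345
R(6) = 2·345 + 6 = 696

696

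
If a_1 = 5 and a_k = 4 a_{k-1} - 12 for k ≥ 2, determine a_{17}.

The fixed point is -12/(1 - 4) = 4, so a_k - 4 = 4(a_{k-1} - 4).
Hence a_k = 1·4^{k-1} + 4.
a_{17} = 1·4^{16} + 4 = 1·4294967296 + 4 = 4294967300.

4294967300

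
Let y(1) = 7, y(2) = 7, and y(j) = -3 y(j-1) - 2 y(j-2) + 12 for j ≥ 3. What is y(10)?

y(3) = -3*7 - 2*7 + 12 = -23
y(4) = -3*(-23) - 2*7 + 12 = 67
y(5) = -3*67 - 2*(-23) + 12 = -143
y(6) = -3*(-143) - 2*67 + 12 = 307
y(7) = -3*307 - 2*(-143) + 12 = -623
y(8) = -3*(-623) - 2*307 + 12 = 1267
y(9) = -3*1267 - 2*(-623) + 12 = -2543
y(10) = -3*(-2543) - 2*1267 + 12 = 5107

5107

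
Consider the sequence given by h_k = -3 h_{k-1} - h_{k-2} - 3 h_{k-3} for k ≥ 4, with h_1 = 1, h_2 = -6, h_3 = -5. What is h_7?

h_4 = -3*(-5) - (-6) - 3*1 = 18
h_5 = -3*18 - (-5) - 3*(-6) = -31
h_6 = -3*(-31) - 18 - 3*(-5) = 90
h_7 = -3*90 - (-31) - 3*18 = -293

-293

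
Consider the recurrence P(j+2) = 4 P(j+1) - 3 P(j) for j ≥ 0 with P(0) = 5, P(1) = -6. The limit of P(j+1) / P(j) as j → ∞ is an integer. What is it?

The characteristic equation is r^2 - 4r + 3 = 0, which factors as (r - 3)(r - 1) = 0.
So the roots are 3 and 1. Since |3| > |1| and the coefficient of 3^j is non-zero, the ratio tends to 3.

3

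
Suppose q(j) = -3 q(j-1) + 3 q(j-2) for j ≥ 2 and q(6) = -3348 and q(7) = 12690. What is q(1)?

2

Rearranging, q(j-2) = (q(j) + 3 q(j-1)) / 3.
q(5) = (12690 + 3(-3348)) / 3 = 2646/3 = 882
q(4) = (-3348 + 3(882)) / 3 = -702/3 = -234
q(3) = (882 + 3(-234)) / 3 = 180/3 = 60
q(2) = (-234 + 3(60)) / 3 = -54/3 = -18
q(1) = (60 + 3(-18)) / 3 = 6/3 = 2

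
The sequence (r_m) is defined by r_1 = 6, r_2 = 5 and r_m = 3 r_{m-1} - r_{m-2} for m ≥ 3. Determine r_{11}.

r_3 = 3(5) - 6 = 9
r_4 = 3(9) - 5 = 22
r_5 = 3(22) - 9 = 57
r_6 = 3(57) - 22 = 149
r_7 = 3(149) - 57 = 390
r_8 = 3(390) - 149 = 1021
r_9 = 3(1021) - 390 = 2673
r_{10} = 3(2673) - 1021 = 6998
r_{11} = 3(6998) - 2673 = 18321

18321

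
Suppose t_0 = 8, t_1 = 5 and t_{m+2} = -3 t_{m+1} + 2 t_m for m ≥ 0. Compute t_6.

-251

t_2 = -3*5 + 2*8 = 1
t_3 = -3*1 + 2*5 = 7
t_4 = -3*7 + 2*1 = -19
t_5 = -3*(-19) + 2*7 = 71
t_6 = -3*71 + 2*(-19) = -251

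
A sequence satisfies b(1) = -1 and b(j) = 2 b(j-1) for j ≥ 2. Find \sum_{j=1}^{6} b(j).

b(2) = 2*(-1) = -2
b(3) = 2*(-2) = -4
b(4) = 2*(-4) = -8
b(5) = 2*(-8) = -16
b(6) = 2*(-16) = -32
Sum = (-1) + (-2) + (-4) + (-8) + (-16) + (-32) = -63

-63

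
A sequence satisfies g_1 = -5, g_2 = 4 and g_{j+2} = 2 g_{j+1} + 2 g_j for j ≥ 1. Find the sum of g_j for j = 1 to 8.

173

g_3 = 2*4 + 2*(-5) = -2
g_4 = 2*(-2) + 2*4 = 4
g_5 = 2*4 + 2*(-2) = 4
g_6 = 2*4 + 2*4 = 16
g_7 = 2*16 + 2*4 = 40
g_8 = 2*40 + 2*16 = 112
Sum = (-5) + 4 + (-2) + 4 + 4 + 16 + 40 + 112 = 173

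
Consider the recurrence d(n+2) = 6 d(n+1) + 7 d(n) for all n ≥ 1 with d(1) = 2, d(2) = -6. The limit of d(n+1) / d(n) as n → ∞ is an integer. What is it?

The characteristic equation is r^2 - 6r - 7 = 0, which factors as (r - 7)(r + 1) = 0.
So the roots are 7 and -1. Since |7| > |-1| and the coefficient of 7^n is non-zero, the ratio tends to 7.

7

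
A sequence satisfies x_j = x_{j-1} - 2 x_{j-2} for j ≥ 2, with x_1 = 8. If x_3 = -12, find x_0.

Let x_0 = v.
x_2 = 8 - 2v
x_3 = -8 - 2v
So -8 - 2v = -12, giving v = 2.

2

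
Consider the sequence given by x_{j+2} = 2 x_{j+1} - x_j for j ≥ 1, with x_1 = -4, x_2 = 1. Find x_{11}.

46

x_3 = 2·1 - (-4) = 6
x_4 = 2·6 - 1 = 11
x_5 = 2·11 - 6 = 16
x_6 = 2·16 - 11 = 21
x_7 = 2·21 - 16 = 26
x_8 = 2·26 - 21 = 31
x_9 = 2·31 - 26 = 36
x_{10} = 2·36 - 31 = 41
x_{11} = 2·41 - 36 = 46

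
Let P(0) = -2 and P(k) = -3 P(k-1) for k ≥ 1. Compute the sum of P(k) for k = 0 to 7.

3280

P(1) = -3(-2) = 6
P(2) = -3(6) = -18
P(3) = -3(-18) = 54
P(4) = -3(54) = -162
P(5) = -3(-162) = 486
P(6) = -3(486) = -1458
P(7) = -3(-1458) = 4374
Sum = (-2) + 6 + (-18) + 54 + (-162) + 486 + (-1458) + 4374 = 3280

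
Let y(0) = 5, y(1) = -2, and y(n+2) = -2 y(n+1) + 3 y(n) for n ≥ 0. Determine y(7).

-3824

y(2) = -2*(-2) + 3*5 = 19
y(3) = -2*19 + 3*(-2) = -44
y(4) = -2*(-44) + 3*19 = 145
y(5) = -2*145 + 3*(-44) = -422
y(6) = -2*(-422) + 3*145 = 1279
y(7) = -2*1279 + 3*(-422) = -3824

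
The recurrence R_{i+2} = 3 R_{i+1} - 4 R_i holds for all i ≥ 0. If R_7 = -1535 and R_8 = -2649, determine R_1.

Rearranging, R_{i-2} = (R_i - 3 R_{i-1}) / -4.
R_6 = (-2649 - 3(-1535)) / -4 = 1956/-4 = -489
R_5 = (-1535 - 3(-489)) / -4 = -68/-4 = 17
R_4 = (-489 - 3(17)) / -4 = -540/-4 = 135
R_3 = (17 - 3(135)) / -4 = -388/-4 = 97
R_2 = (135 - 3(97)) / -4 = -156/-4 = 39
R_1 = (97 - 3(39)) / -4 = -20/-4 = 5

5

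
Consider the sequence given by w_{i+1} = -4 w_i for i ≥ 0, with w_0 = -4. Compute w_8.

w_1 = -4·(-4) = 16
w_2 = -4·16 = -64
w_3 = -4·(-64) = 256
w_4 = -4·256 = -1024
w_5 = -4·(-1024) = 4096
w_6 = -4·4096 = -16384
w_7 = -4·(-16384) = 65536
w_8 = -4·65536 = -262144

-262144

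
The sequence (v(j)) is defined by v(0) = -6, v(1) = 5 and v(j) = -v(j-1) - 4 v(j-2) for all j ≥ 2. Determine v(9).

v(2) = -5 - 4(-6) = 19
v(3) = -19 - 4(5) = -39
v(4) = -(-39) - 4(19) = -37
v(5) = -(-37) - 4(-39) = 193
v(6) = -193 - 4(-37) = -45
v(7) = -(-45) - 4(193) = -727
v(8) = -(-727) - 4(-45) = 907
v(9) = -907 - 4(-727) = 2001

2001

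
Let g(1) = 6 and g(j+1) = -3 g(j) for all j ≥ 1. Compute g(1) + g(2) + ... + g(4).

-120

g(2) = -3·6 = -18
g(3) = -3·(-18) = 54
g(4) = -3·54 = -162
Sum = 6 + (-18) + 54 + (-162) = -120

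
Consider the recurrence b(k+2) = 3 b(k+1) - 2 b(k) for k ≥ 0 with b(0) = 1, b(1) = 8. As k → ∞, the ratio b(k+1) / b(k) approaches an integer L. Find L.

2

The characteristic equation is r^2 - 3r + 2 = 0, which factors as (r - 2)(r - 1) = 0.
So the roots are 2 and 1. Since |2| > |1| and the coefficient of 2^k is non-zero, the ratio tends to 2.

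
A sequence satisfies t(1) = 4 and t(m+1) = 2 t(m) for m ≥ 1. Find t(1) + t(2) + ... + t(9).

t(2) = 2*4 = 8
t(3) = 2*8 = 16
t(4) = 2*16 = 32
t(5) = 2*32 = 64
t(6) = 2*64 = 128
t(7) = 2*128 = 256
t(8) = 2*256 = 512
t(9) = 2*512 = 1024
Sum = 4 + 8 + 16 + 32 + 64 + 128 + 256 + 512 + 1024 = 2044

2044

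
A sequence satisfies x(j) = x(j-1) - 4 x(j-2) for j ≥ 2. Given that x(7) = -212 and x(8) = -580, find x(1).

4

Rearranging, x(j-2) = (x(j) - x(j-1)) / -4.
x(6) = (-580 - (-212)) / -4 = -368/-4 = 92
x(5) = (-212 - 92) / -4 = -304/-4 = 76
x(4) = (92 - 76) / -4 = 16/-4 = -4
x(3) = (76 - (-4)) / -4 = 80/-4 = -20
x(2) = (-4 - (-20)) / -4 = 16/-4 = -4
x(1) = (-20 - (-4)) / -4 = -16/-4 = 4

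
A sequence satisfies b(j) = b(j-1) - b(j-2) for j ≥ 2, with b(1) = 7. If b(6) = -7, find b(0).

Let b(0) = v.
b(2) = 7 - v
b(3) = -v
b(4) = -7
b(5) = -7 + v
b(6) = v
So v = -7, giving v = -7.

-7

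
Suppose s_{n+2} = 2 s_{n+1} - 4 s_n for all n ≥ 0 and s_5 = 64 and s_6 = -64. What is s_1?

Rearranging, s_{n-2} = (s_n - 2 s_{n-1}) / -4.
s_4 = (-64 - 2*64) / -4 = -192/-4 = 48
s_3 = (64 - 2*48) / -4 = -32/-4 = 8
s_2 = (48 - 2*8) / -4 = 32/-4 = -8
s_1 = (8 - 2*(-8)) / -4 = 24/-4 = -6

-6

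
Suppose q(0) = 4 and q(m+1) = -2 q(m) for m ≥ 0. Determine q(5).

q(1) = -2(4) = -8
q(2) = -2(-8) = 16
q(3) = -2(16) = -32
q(4) = -2(-32) = 64
q(5) = -2(64) = -128

-128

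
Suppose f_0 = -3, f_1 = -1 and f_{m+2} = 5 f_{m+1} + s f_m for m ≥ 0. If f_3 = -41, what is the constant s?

1

f_2 = -5 - 3s
f_3 = -25 - 16s
So -25 - 16s = -41, giving s = 1.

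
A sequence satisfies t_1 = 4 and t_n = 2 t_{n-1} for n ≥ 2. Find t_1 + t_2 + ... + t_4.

60

t_2 = 2·4 = 8
t_3 = 2·8 = 16
t_4 = 2·16 = 32
Sum = 4 + 8 + 16 + 32 = 60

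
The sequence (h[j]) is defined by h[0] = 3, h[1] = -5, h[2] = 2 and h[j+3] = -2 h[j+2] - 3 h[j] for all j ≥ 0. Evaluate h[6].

215

h[3] = -2·2 - 3·3 = -13
h[4] = -2·(-13) - 3·(-5) = 41
h[5] = -2·41 - 3·2 = -88
h[6] = -2·(-88) - 3·(-13) = 215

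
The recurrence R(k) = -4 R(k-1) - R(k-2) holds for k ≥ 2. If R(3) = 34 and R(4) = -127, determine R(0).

Rearranging, R(k-2) = -(R(k) + 4 R(k-1)).
R(2) = -(-127 + 4*34) = -9
R(1) = -(34 + 4*(-9)) = 2
R(0) = -(-9 + 4*2) = 1

1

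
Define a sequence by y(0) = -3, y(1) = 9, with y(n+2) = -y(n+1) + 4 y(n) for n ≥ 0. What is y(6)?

y(2) = -9 + 4·(-3) = -21
y(3) = -(-21) + 4·9 = 57
y(4) = -57 + 4·(-21) = -141
y(5) = -(-141) + 4·57 = 369
y(6) = -369 + 4·(-141) = -933

-933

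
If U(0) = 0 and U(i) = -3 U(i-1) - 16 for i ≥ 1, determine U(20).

13947137600

The fixed point is -16/(1 + 3) = -4, so U(i) + 4 = -3(U(i-1) + 4).
Hence U(i) = 4·(-3)^i - 4.
U(20) = 4·(-3)^{20} - 4 = 4·3486784401 - 4 = 13947137600.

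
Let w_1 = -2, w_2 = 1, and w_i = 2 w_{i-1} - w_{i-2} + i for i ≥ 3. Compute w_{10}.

217

w_3 = 2*1 - (-2) + 3 = 7
w_4 = 2*7 - 1 + 4 = 17
w_5 = 2*17 - 7 + 5 = 32
w_6 = 2*32 - 17 + 6 = 53
w_7 = 2*53 - 32 + 7 = 81
w_8 = 2*81 - 53 + 8 = 117
w_9 = 2*117 - 81 + 9 = 162
w_{10} = 2*162 - 117 + 10 = 217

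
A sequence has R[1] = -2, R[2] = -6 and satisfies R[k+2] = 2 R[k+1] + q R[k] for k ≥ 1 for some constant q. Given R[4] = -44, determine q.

2

R[3] = -12 - 2q
R[4] = -24 - 10q
So -24 - 10q = -44, giving q = 2.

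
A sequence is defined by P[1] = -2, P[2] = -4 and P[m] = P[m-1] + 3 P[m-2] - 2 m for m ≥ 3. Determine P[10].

P[3] = (-4) + 3*(-2) - 6 = -16
P[4] = (-16) + 3*(-4) - 8 = -36
P[5] = (-36) + 3*(-16) - 10 = -94
P[6] = (-94) + 3*(-36) - 12 = -214
P[7] = (-214) + 3*(-94) - 14 = -510
P[8] = (-510) + 3*(-214) - 16 = -1168
P[9] = (-1168) + 3*(-510) - 18 = -2716
P[10] = (-2716) + 3*(-1168) - 20 = -6240

-6240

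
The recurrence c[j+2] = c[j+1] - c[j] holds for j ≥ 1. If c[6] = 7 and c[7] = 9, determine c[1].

Rearranging, c[j-2] = -(c[j] - c[j-1]).
c[5] = -(9 - 7) = -2
c[4] = -(7 - (-2)) = -9
c[3] = -(-2 - (-9)) = -7
c[2] = -(-9 - (-7)) = 2
c[1] = -(-7 - 2) = 9

9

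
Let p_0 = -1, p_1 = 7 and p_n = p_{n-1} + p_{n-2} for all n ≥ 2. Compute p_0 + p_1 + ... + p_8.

344

p_2 = 7 + (-1) = 6
p_3 = 6 + 7 = 13
p_4 = 13 + 6 = 19
p_5 = 19 + 13 = 32
p_6 = 32 + 19 = 51
p_7 = 51 + 32 = 83
p_8 = 83 + 51 = 134
Sum = (-1) + 7 + 6 + 13 + 19 + 32 + 51 + 83 + 134 = 344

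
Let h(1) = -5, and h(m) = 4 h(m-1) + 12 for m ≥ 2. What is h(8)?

-16388

h(2) = 4(-5) + 12 = -8
h(3) = 4(-8) + 12 = -20
h(4) = 4(-20) + 12 = -68
h(5) = 4(-68) + 12 = -260
h(6) = 4(-260) + 12 = -1028
h(7) = 4(-1028) + 12 = -4100
h(8) = 4(-4100) + 12 = -16388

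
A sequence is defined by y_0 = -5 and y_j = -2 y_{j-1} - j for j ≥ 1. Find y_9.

y_1 = -2*(-5) - 1 = 9
y_2 = -2*9 - 2 = -20
y_3 = -2*(-20) - 3 = 37
y_4 = -2*37 - 4 = -78
y_5 = -2*(-78) - 5 = 151
y_6 = -2*151 - 6 = -308
y_7 = -2*(-308) - 7 = 609
y_8 = -2*609 - 8 = -1226
y_9 = -2*(-1226) - 9 = 2443

2443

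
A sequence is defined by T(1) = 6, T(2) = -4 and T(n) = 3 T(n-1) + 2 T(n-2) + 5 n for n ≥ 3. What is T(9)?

T(3) = 3·(-4) + 2·6 + 15 = 15
T(4) = 3·15 + 2·(-4) + 20 = 57
T(5) = 3·57 + 2·15 + 25 = 226
T(6) = 3·226 + 2·57 + 30 = 822
T(7) = 3·822 + 2·226 + 35 = 2953
T(8) = 3·2953 + 2·822 + 40 = 10543
T(9) = 3·10543 + 2·2953 + 45 = 37580

37580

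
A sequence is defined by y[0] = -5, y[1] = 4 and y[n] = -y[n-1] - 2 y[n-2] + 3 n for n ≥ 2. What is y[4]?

-1

y[2] = -4 - 2(-5) + 6 = 12
y[3] = -12 - 2(4) + 9 = -11
y[4] = -(-11) - 2(12) + 12 = -1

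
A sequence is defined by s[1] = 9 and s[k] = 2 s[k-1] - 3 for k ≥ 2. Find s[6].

s[2] = 2(9) - 3 = 15
s[3] = 2(15) - 3 = 27
s[4] = 2(27) - 3 = 51
s[5] = 2(51) - 3 = 99
s[6] = 2(99) - 3 = 195

195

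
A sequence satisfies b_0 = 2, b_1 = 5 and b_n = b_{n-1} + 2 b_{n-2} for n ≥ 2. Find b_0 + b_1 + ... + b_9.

b_2 = 5 + 2(2) = 9
b_3 = 9 + 2(5) = 19
b_4 = 19 + 2(9) = 37
b_5 = 37 + 2(19) = 75
b_6 = 75 + 2(37) = 149
b_7 = 149 + 2(75) = 299
b_8 = 299 + 2(149) = 597
b_9 = 597 + 2(299) = 1195
Sum = 2 + 5 + 9 + 19 + 37 + 75 + 149 + 299 + 597 + 1195 = 2387

2387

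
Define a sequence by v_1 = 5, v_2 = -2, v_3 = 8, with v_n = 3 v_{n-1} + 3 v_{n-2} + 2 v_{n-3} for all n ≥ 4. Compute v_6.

412

v_4 = 3*8 + 3*(-2) + 2*5 = 28
v_5 = 3*28 + 3*8 + 2*(-2) = 104
v_6 = 3*104 + 3*28 + 2*8 = 412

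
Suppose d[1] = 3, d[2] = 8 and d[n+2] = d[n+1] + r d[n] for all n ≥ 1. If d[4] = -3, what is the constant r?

d[3] = 8 + 3r
d[4] = 8 + 11r
So 8 + 11r = -3, giving r = -1.

-1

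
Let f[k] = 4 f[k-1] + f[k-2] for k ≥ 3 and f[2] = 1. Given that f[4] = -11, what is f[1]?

-7

Let f[1] = w.
f[3] = 4 + w
f[4] = 17 + 4w
So 17 + 4w = -11, giving w = -7.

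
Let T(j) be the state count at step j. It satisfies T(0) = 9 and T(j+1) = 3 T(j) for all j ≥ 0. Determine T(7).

T(1) = 3(9) = 27
T(2) = 3(27) = 81
T(3) = 3(81) = 243
T(4) = 3(243) = 729
T(5) = 3(729) = 2187
T(6) = 3(2187) = 6561
T(7) = 3(6561) = 19683

19683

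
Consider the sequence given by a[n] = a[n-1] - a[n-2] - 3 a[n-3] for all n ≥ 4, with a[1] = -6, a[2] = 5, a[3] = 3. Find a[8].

a[4] = 3 - 5 - 3·(-6) = 16
a[5] = 16 - 3 - 3·5 = -2
a[6] = (-2) - 16 - 3·3 = -27
a[7] = (-27) - (-2) - 3·16 = -73
a[8] = (-73) - (-27) - 3·(-2) = -40

-40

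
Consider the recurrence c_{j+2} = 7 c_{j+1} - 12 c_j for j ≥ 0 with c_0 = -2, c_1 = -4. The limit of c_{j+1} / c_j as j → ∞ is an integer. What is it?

4

The characteristic equation is r^2 - 7r + 12 = 0, which factors as (r - 4)(r - 3) = 0.
So the roots are 4 and 3. Since |4| > |3| and the coefficient of 4^j is non-zero, the ratio tends to 4.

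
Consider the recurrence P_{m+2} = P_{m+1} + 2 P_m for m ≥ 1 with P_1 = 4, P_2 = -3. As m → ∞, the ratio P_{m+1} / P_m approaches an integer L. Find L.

2

The characteristic equation is r^2 - r - 2 = 0, which factors as (r - 2)(r + 1) = 0.
So the roots are 2 and -1. Since |2| > |-1| and the coefficient of 2^m is non-zero, the ratio tends to 2.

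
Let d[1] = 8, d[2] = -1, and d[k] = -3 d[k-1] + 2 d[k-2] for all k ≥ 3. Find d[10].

d[3] = -3·(-1) + 2·8 = 19
d[4] = -3·19 + 2·(-1) = -59
d[5] = -3·(-59) + 2·19 = 215
d[6] = -3·215 + 2·(-59) = -763
d[7] = -3·(-763) + 2·215 = 2719
d[8] = -3·2719 + 2·(-763) = -9683
d[9] = -3·(-9683) + 2·2719 = 34487
d[10] = -3·34487 + 2·(-9683) = -122827

-122827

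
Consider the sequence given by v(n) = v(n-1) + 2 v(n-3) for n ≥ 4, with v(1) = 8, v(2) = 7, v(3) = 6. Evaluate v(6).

48

v(4) = 6 + 2(8) = 22
v(5) = 22 + 2(7) = 36
v(6) = 36 + 2(6) = 48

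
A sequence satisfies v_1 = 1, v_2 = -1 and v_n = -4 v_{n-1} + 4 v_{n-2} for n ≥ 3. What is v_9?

v_3 = -4*(-1) + 4*1 = 8
v_4 = -4*8 + 4*(-1) = -36
v_5 = -4*(-36) + 4*8 = 176
v_6 = -4*176 + 4*(-36) = -848
v_7 = -4*(-848) + 4*176 = 4096
v_8 = -4*4096 + 4*(-848) = -19776
v_9 = -4*(-19776) + 4*4096 = 95488

95488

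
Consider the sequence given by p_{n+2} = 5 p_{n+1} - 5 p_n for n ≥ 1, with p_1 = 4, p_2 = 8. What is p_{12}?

1537500

p_3 = 5(8) - 5(4) = 20
p_4 = 5(20) - 5(8) = 60
p_5 = 5(60) - 5(20) = 200
p_6 = 5(200) - 5(60) = 700
p_7 = 5(700) - 5(200) = 2500
p_8 = 5(2500) - 5(700) = 9000
p_9 = 5(9000) - 5(2500) = 32500
p_{10} = 5(32500) - 5(9000) = 117500
p_{11} = 5(117500) - 5(32500) = 425000
p_{12} = 5(425000) - 5(117500) = 1537500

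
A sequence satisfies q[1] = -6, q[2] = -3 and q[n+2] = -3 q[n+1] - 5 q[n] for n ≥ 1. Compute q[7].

q[3] = -3·(-3) - 5·(-6) = 39
q[4] = -3·39 - 5·(-3) = -102
q[5] = -3·(-102) - 5·39 = 111
q[6] = -3·111 - 5·(-102) = 177
q[7] = -3·177 - 5·111 = -1086

-1086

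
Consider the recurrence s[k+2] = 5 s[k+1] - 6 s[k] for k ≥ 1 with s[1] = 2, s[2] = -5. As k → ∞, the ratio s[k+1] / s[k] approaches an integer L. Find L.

3

The characteristic equation is r^2 - 5r + 6 = 0, which factors as (r - 3)(r - 2) = 0.
So the roots are 3 and 2. Since |3| > |2| and the coefficient of 3^k is non-zero, the ratio tends to 3.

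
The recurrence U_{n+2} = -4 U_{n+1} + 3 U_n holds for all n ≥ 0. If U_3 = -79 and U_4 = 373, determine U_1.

-1

Rearranging, U_{n-2} = (U_n + 4 U_{n-1}) / 3.
U_2 = (373 + 4·(-79)) / 3 = 57/3 = 19
U_1 = (-79 + 4·19) / 3 = -3/3 = -1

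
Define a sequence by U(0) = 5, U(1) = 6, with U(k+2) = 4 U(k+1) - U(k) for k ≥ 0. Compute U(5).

974

U(2) = 4*6 - 5 = 19
U(3) = 4*19 - 6 = 70
U(4) = 4*70 - 19 = 261
U(5) = 4*261 - 70 = 974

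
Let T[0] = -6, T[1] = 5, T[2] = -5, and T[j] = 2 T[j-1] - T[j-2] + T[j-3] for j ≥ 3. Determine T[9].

T[3] = 2(-5) - 5 + (-6) = -21
T[4] = 2(-21) - (-5) + 5 = -32
T[5] = 2(-32) - (-21) + (-5) = -48
T[6] = 2(-48) - (-32) + (-21) = -85
T[7] = 2(-85) - (-48) + (-32) = -154
T[8] = 2(-154) - (-85) + (-48) = -271
T[9] = 2(-271) - (-154) + (-85) = -473

-473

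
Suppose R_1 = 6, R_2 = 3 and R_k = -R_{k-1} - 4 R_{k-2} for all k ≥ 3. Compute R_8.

R_3 = -3 - 4*6 = -27
R_4 = -(-27) - 4*3 = 15
R_5 = -15 - 4*(-27) = 93
R_6 = -93 - 4*15 = -153
R_7 = -(-153) - 4*93 = -219
R_8 = -(-219) - 4*(-153) = 831

831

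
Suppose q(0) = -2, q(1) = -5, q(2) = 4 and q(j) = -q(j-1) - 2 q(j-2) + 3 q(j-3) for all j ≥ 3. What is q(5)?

q(3) = -4 - 2·(-5) + 3·(-2) = 0
q(4) = -0 - 2·4 + 3·(-5) = -23
q(5) = -(-23) - 2·0 + 3·4 = 35

35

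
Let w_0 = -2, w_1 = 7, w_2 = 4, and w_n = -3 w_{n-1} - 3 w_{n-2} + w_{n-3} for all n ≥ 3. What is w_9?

2707

w_3 = -3*4 - 3*7 + (-2) = -35
w_4 = -3*(-35) - 3*4 + 7 = 100
w_5 = -3*100 - 3*(-35) + 4 = -191
w_6 = -3*(-191) - 3*100 + (-35) = 238
w_7 = -3*238 - 3*(-191) + 100 = -41
w_8 = -3*(-41) - 3*238 + (-191) = -782
w_9 = -3*(-782) - 3*(-41) + 238 = 2707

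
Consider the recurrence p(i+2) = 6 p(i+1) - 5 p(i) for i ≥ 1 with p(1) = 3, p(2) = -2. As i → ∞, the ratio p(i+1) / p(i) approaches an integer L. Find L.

5

The characteristic equation is r^2 - 6r + 5 = 0, which factors as (r - 5)(r - 1) = 0.
So the roots are 5 and 1. Since |5| > |1| and the coefficient of 5^i is non-zero, the ratio tends to 5.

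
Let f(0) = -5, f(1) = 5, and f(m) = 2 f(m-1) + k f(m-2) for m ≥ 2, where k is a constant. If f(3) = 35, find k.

f(2) = 10 - 5k
f(3) = 20 - 5k
So 20 - 5k = 35, giving k = -3.

-3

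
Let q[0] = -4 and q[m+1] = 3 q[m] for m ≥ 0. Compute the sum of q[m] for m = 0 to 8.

q[1] = 3·(-4) = -12
q[2] = 3·(-12) = -36
q[3] = 3·(-36) = -108
q[4] = 3·(-108) = -324
q[5] = 3·(-324) = -972
q[6] = 3·(-972) = -2916
q[7] = 3·(-2916) = -8748
q[8] = 3·(-8748) = -26244
Sum = (-4) + (-12) + (-36) + (-108) + (-324) + (-972) + (-2916) + (-8748) + (-26244) = -39364

-39364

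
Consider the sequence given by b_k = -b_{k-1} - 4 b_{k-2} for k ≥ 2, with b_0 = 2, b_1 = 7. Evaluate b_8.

b_2 = -7 - 4·2 = -15
b_3 = -(-15) - 4·7 = -13
b_4 = -(-13) - 4·(-15) = 73
b_5 = -73 - 4·(-13) = -21
b_6 = -(-21) - 4·73 = -271
b_7 = -(-271) - 4·(-21) = 355
b_8 = -355 - 4·(-271) = 729

729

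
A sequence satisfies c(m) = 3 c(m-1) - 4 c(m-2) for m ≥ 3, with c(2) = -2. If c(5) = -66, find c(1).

Let c(1) = z.
c(3) = -6 - 4z
c(4) = -10 - 12z
c(5) = -6 - 20z
So -6 - 20z = -66, giving z = 3.

3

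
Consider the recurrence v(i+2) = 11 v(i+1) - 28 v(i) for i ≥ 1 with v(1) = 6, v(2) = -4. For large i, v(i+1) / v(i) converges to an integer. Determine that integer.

The characteristic equation is r^2 - 11r + 28 = 0, which factors as (r - 7)(r - 4) = 0.
So the roots are 7 and 4. Since |7| > |4| and the coefficient of 7^i is non-zero, the ratio tends to 7.

7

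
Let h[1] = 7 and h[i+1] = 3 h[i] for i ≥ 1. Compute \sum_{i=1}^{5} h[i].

h[2] = 3·7 = 21
h[3] = 3·21 = 63
h[4] = 3·63 = 189
h[5] = 3·189 = 567
Sum = 7 + 21 + 63 + 189 + 567 = 847

847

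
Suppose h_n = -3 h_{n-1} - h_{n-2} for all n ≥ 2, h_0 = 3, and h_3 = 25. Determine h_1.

Let h_1 = y.
h_2 = -3 - 3y
h_3 = 9 + 8y
So 9 + 8y = 25, giving y = 2.

2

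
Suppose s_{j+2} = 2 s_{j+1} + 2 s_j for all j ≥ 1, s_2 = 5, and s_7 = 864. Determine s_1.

3

Let s_1 = v.
s_3 = 10 + 2v
s_4 = 30 + 4v
s_5 = 80 + 12v
s_6 = 220 + 32v
s_7 = 600 + 88v
So 600 + 88v = 864, giving v = 3.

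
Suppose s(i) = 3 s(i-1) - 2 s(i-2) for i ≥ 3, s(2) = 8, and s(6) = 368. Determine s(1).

-4

Let s(1) = z.
s(3) = 24 - 2z
s(4) = 56 - 6z
s(5) = 120 - 14z
s(6) = 248 - 30z
So 248 - 30z = 368, giving z = -4.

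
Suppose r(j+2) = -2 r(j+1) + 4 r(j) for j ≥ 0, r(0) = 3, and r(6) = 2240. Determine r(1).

-5

Let r(1) = x.
r(2) = 12 - 2x
r(3) = -24 + 8x
r(4) = 96 - 24x
r(5) = -288 + 80x
r(6) = 960 - 256x
So 960 - 256x = 2240, giving x = -5.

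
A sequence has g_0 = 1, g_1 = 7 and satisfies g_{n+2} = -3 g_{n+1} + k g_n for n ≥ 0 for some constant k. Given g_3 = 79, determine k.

4

g_2 = -21 + k
g_3 = 63 + 4k
So 63 + 4k = 79, giving k = 4.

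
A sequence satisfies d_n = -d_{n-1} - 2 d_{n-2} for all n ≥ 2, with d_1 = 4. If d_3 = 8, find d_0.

6

Let d_0 = v.
d_2 = -4 - 2v
d_3 = -4 + 2v
So -4 + 2v = 8, giving v = 6.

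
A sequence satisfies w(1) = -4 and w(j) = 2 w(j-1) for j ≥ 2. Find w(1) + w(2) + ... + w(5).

w(2) = 2·(-4) = -8
w(3) = 2·(-8) = -16
w(4) = 2·(-16) = -32
w(5) = 2·(-32) = -64
Sum = (-4) + (-8) + (-16) + (-32) + (-64) = -124

-124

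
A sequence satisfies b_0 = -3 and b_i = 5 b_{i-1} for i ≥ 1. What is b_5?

b_1 = 5·(-3) = -15
b_2 = 5·(-15) = -75
b_3 = 5·(-75) = -375
b_4 = 5·(-375) = -1875
b_5 = 5·(-1875) = -9375

-9375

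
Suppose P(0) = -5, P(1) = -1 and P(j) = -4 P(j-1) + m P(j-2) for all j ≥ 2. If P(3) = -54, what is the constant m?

P(2) = 4 - 5m
P(3) = -16 + 19m
So -16 + 19m = -54, giving m = -2.

-2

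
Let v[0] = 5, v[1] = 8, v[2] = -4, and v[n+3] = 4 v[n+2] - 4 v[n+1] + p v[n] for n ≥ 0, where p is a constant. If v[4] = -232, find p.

v[3] = -48 + 5p
v[4] = -176 + 28p
So -176 + 28p = -232, giving p = -2.

-2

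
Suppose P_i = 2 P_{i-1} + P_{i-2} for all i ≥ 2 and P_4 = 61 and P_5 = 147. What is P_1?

3

Rearranging, P_{i-2} = P_i - 2 P_{i-1}.
P_3 = 147 - 2·61 = 25
P_2 = 61 - 2·25 = 11
P_1 = 25 - 2·11 = 3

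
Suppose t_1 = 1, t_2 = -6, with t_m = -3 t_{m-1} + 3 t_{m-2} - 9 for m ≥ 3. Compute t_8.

-12078

t_3 = -3·(-6) + 3·1 - 9 = 12
t_4 = -3·12 + 3·(-6) - 9 = -63
t_5 = -3·(-63) + 3·12 - 9 = 216
t_6 = -3·216 + 3·(-63) - 9 = -846
t_7 = -3·(-846) + 3·216 - 9 = 3177
t_8 = -3·3177 + 3·(-846) - 9 = -12078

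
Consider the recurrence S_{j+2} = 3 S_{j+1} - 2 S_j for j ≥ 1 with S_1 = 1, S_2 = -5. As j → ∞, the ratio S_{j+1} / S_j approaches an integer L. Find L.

The characteristic equation is r^2 - 3r + 2 = 0, which factors as (r - 2)(r - 1) = 0.
So the roots are 2 and 1. Since |2| > |1| and the coefficient of 2^j is non-zero, the ratio tends to 2.

2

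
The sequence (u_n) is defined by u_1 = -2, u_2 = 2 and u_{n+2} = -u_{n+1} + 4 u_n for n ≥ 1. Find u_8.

u_3 = -2 + 4·(-2) = -10
u_4 = -(-10) + 4·2 = 18
u_5 = -18 + 4·(-10) = -58
u_6 = -(-58) + 4·18 = 130
u_7 = -130 + 4·(-58) = -362
u_8 = -(-362) + 4·130 = 882

882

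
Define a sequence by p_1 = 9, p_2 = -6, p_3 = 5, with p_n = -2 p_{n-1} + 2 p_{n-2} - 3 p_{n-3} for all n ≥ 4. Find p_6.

p_4 = -2*5 + 2*(-6) - 3*9 = -49
p_5 = -2*(-49) + 2*5 - 3*(-6) = 126
p_6 = -2*126 + 2*(-49) - 3*5 = -365

-365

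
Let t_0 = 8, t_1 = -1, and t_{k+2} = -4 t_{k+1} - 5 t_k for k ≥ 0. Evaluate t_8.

824

t_2 = -4·(-1) - 5·8 = -36
t_3 = -4·(-36) - 5·(-1) = 149
t_4 = -4·149 - 5·(-36) = -416
t_5 = -4·(-416) - 5·149 = 919
t_6 = -4·919 - 5·(-416) = -1596
t_7 = -4·(-1596) - 5·919 = 1789
t_8 = -4·1789 - 5·(-1596) = 824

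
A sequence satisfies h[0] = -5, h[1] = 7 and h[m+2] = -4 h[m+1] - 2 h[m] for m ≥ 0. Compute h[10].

-309792

h[2] = -4*7 - 2*(-5) = -18
h[3] = -4*(-18) - 2*7 = 58
h[4] = -4*58 - 2*(-18) = -196
h[5] = -4*(-196) - 2*58 = 668
h[6] = -4*668 - 2*(-196) = -2280
h[7] = -4*(-2280) - 2*668 = 7784
h[8] = -4*7784 - 2*(-2280) = -26576
h[9] = -4*(-26576) - 2*7784 = 90736
h[10] = -4*90736 - 2*(-26576) = -309792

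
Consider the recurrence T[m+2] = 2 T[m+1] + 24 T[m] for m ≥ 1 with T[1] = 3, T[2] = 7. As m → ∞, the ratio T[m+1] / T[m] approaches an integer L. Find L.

The characteristic equation is r^2 - 2r - 24 = 0, which factors as (r - 6)(r + 4) = 0.
So the roots are 6 and -4. Since |6| > |-4| and the coefficient of 6^m is non-zero, the ratio tends to 6.

6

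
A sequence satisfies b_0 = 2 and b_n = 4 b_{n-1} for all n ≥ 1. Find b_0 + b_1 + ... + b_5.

b_1 = 4(2) = 8
b_2 = 4(8) = 32
b_3 = 4(32) = 128
b_4 = 4(128) = 512
b_5 = 4(512) = 2048
Sum = 2 + 8 + 32 + 128 + 512 + 2048 = 2730

2730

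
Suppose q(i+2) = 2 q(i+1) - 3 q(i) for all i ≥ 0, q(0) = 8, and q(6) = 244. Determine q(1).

Let q(1) = z.
q(2) = -24 + 2z
q(3) = -48 + z
q(4) = -24 - 4z
q(5) = 96 - 11z
q(6) = 264 - 10z
So 264 - 10z = 244, giving z = 2.

2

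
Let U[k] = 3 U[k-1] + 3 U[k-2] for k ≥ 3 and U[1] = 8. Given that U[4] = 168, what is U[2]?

Let U[2] = v.
U[3] = 24 + 3v
U[4] = 72 + 12v
So 72 + 12v = 168, giving v = 8.

8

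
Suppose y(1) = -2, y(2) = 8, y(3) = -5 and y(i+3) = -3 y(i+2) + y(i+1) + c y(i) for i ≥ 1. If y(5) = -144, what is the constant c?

y(4) = 23 - 2c
y(5) = -74 + 14c
So -74 + 14c = -144, giving c = -5.

-5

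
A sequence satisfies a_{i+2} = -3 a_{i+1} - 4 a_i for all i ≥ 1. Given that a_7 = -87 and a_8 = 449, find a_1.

-3

Rearranging, a_{i-2} = (a_i + 3 a_{i-1}) / -4.
a_6 = (449 + 3(-87)) / -4 = 188/-4 = -47
a_5 = (-87 + 3(-47)) / -4 = -228/-4 = 57
a_4 = (-47 + 3(57)) / -4 = 124/-4 = -31
a_3 = (57 + 3(-31)) / -4 = -36/-4 = 9
a_2 = (-31 + 3(9)) / -4 = -4/-4 = 1
a_1 = (9 + 3(1)) / -4 = 12/-4 = -3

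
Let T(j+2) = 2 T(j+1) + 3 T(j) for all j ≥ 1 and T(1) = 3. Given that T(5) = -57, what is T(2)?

Let T(2) = x.
T(3) = 9 + 2x
T(4) = 18 + 7x
T(5) = 63 + 20x
So 63 + 20x = -57, giving x = -6.

-6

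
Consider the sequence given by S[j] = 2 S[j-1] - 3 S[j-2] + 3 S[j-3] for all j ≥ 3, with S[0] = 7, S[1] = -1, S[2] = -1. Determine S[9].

217

S[3] = 2(-1) - 3(-1) + 3(7) = 22
S[4] = 2(22) - 3(-1) + 3(-1) = 44
S[5] = 2(44) - 3(22) + 3(-1) = 19
S[6] = 2(19) - 3(44) + 3(22) = -28
S[7] = 2(-28) - 3(19) + 3(44) = 19
S[8] = 2(19) - 3(-28) + 3(19) = 179
S[9] = 2(179) - 3(19) + 3(-28) = 217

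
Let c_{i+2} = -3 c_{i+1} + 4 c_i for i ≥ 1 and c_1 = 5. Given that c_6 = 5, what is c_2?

5

Let c_2 = x.
c_3 = 20 - 3x
c_4 = -60 + 13x
c_5 = 260 - 51x
c_6 = -1020 + 205x
So -1020 + 205x = 5, giving x = 5.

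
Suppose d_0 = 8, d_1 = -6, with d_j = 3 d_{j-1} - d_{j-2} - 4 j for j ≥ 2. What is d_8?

-15290

d_2 = 3*(-6) - 8 - 8 = -34
d_3 = 3*(-34) - (-6) - 12 = -108
d_4 = 3*(-108) - (-34) - 16 = -306
d_5 = 3*(-306) - (-108) - 20 = -830
d_6 = 3*(-830) - (-306) - 24 = -2208
d_7 = 3*(-2208) - (-830) - 28 = -5822
d_8 = 3*(-5822) - (-2208) - 32 = -15290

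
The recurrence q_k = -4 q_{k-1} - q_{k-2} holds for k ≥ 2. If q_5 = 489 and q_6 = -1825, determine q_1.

Rearranging, q_{k-2} = -(q_k + 4 q_{k-1}).
q_4 = -(-1825 + 4(489)) = -131
q_3 = -(489 + 4(-131)) = 35
q_2 = -(-131 + 4(35)) = -9
q_1 = -(35 + 4(-9)) = 1

1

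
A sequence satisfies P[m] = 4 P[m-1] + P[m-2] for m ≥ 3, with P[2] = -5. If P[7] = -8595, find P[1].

Let P[1] = z.
P[3] = -20 + z
P[4] = -85 + 4z
P[5] = -360 + 17z
P[6] = -1525 + 72z
P[7] = -6460 + 305z
So -6460 + 305z = -8595, giving z = -7.

-7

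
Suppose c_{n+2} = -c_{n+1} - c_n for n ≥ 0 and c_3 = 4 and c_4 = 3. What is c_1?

3

Rearranging, c_{n-2} = -(c_n + c_{n-1}).
c_2 = -(3 + 4) = -7
c_1 = -(4 + (-7)) = 3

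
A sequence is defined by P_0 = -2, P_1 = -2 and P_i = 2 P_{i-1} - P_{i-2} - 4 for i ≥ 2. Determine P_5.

-42

P_2 = 2(-2) - (-2) - 4 = -6
P_3 = 2(-6) - (-2) - 4 = -14
P_4 = 2(-14) - (-6) - 4 = -26
P_5 = 2(-26) - (-14) - 4 = -42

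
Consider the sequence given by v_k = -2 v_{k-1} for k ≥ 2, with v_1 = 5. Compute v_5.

80

v_2 = -2*5 = -10
v_3 = -2*(-10) = 20
v_4 = -2*20 = -40
v_5 = -2*(-40) = 80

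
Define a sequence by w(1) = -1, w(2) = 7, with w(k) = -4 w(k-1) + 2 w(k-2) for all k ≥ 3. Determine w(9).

w(3) = -4·7 + 2·(-1) = -30
w(4) = -4·(-30) + 2·7 = 134
w(5) = -4·134 + 2·(-30) = -596
w(6) = -4·(-596) + 2·134 = 2652
w(7) = -4·2652 + 2·(-596) = -11800
w(8) = -4·(-11800) + 2·2652 = 52504
w(9) = -4·52504 + 2·(-11800) = -233616

-233616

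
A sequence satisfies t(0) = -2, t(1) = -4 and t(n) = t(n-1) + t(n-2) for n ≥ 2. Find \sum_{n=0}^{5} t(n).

t(2) = (-4) + (-2) = -6
t(3) = (-6) + (-4) = -10
t(4) = (-10) + (-6) = -16
t(5) = (-16) + (-10) = -26
Sum = (-2) + (-4) + (-6) + (-10) + (-16) + (-26) = -64

-64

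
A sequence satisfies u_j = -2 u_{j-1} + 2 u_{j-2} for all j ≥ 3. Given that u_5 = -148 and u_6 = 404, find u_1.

Rearranging, u_{j-2} = (u_j + 2 u_{j-1}) / 2.
u_4 = (404 + 2·(-148)) / 2 = 108/2 = 54
u_3 = (-148 + 2·54) / 2 = -40/2 = -20
u_2 = (54 + 2·(-20)) / 2 = 14/2 = 7
u_1 = (-20 + 2·7) / 2 = -6/2 = -3

-3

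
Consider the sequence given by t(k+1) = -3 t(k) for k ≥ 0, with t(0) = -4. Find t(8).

-26244

t(1) = -3*(-4) = 12
t(2) = -3*12 = -36
t(3) = -3*(-36) = 108
t(4) = -3*108 = -324
t(5) = -3*(-324) = 972
t(6) = -3*972 = -2916
t(7) = -3*(-2916) = 8748
t(8) = -3*8748 = -26244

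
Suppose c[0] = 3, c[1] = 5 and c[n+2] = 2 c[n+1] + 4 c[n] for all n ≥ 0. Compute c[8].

23424

c[2] = 2(5) + 4(3) = 22
c[3] = 2(22) + 4(5) = 64
c[4] = 2(64) + 4(22) = 216
c[5] = 2(216) + 4(64) = 688
c[6] = 2(688) + 4(216) = 2240
c[7] = 2(2240) + 4(688) = 7232
c[8] = 2(7232) + 4(2240) = 23424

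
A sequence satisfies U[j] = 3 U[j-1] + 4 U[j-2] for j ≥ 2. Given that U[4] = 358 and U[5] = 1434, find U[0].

1

Rearranging, U[j-2] = (U[j] - 3 U[j-1]) / 4.
U[3] = (1434 - 3(358)) / 4 = 360/4 = 90
U[2] = (358 - 3(90)) / 4 = 88/4 = 22
U[1] = (90 - 3(22)) / 4 = 24/4 = 6
U[0] = (22 - 3(6)) / 4 = 4/4 = 1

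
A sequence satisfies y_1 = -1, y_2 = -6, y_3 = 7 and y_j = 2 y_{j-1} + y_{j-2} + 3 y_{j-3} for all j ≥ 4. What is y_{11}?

y_4 = 2(7) + (-6) + 3(-1) = 5
y_5 = 2(5) + 7 + 3(-6) = -1
y_6 = 2(-1) + 5 + 3(7) = 24
y_7 = 2(24) + (-1) + 3(5) = 62
y_8 = 2(62) + 24 + 3(-1) = 145
y_9 = 2(145) + 62 + 3(24) = 424
y_{10} = 2(424) + 145 + 3(62) = 1179
y_{11} = 2(1179) + 424 + 3(145) = 3217

3217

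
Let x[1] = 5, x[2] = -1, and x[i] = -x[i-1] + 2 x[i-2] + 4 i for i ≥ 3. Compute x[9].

x[3] = -(-1) + 2*5 + 12 = 23
x[4] = -23 + 2*(-1) + 16 = -9
x[5] = -(-9) + 2*23 + 20 = 75
x[6] = -75 + 2*(-9) + 24 = -69
x[7] = -(-69) + 2*75 + 28 = 247
x[8] = -247 + 2*(-69) + 32 = -353
x[9] = -(-353) + 2*247 + 36 = 883

883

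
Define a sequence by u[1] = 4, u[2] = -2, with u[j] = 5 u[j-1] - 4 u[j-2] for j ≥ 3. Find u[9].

-131066

u[3] = 5(-2) - 4(4) = -26
u[4] = 5(-26) - 4(-2) = -122
u[5] = 5(-122) - 4(-26) = -506
u[6] = 5(-506) - 4(-122) = -2042
u[7] = 5(-2042) - 4(-506) = -8186
u[8] = 5(-8186) - 4(-2042) = -32762
u[9] = 5(-32762) - 4(-8186) = -131066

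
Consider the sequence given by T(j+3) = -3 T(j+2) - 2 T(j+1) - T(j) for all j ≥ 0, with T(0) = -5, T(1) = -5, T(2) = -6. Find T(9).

5360

T(3) = -3·(-6) - 2·(-5) - (-5) = 33
T(4) = -3·33 - 2·(-6) - (-5) = -82
T(5) = -3·(-82) - 2·33 - (-6) = 186
T(6) = -3·186 - 2·(-82) - 33 = -427
T(7) = -3·(-427) - 2·186 - (-82) = 991
T(8) = -3·991 - 2·(-427) - 186 = -2305
T(9) = -3·(-2305) - 2·991 - (-427) = 5360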